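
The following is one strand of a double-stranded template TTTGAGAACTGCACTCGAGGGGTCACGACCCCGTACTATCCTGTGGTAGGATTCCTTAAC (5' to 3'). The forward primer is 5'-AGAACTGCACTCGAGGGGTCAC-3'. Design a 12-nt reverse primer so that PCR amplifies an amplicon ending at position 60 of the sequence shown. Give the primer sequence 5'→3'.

5'-GTTAAGGAATCC-3'

The forward primer binds at positions 5–26; the product's 3' end on the top strand is position 60.
The reverse primer anneals to the top strand over positions 49–60, i.e. to GGATTCCTTAAC.
Its sequence written 5'→3' is the reverse complement: GTTAAGGAATCC.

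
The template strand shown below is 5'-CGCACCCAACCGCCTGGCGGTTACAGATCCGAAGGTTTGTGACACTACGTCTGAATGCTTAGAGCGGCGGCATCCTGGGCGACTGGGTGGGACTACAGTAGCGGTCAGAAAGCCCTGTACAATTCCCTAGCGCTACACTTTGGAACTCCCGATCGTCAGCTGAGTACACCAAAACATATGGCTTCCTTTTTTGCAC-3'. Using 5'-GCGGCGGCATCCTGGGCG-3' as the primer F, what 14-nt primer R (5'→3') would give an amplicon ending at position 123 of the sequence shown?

5'-ATTGTACAGGGCTT-3'

The forward primer binds at positions 64–81; the product's 3' end on the top strand is position 123.
The reverse primer anneals to the top strand over positions 110–123, i.e. to AAGCCCTGTACAAT.
Its sequence written 5'→3' is the reverse complement: ATTGTACAGGGCTT.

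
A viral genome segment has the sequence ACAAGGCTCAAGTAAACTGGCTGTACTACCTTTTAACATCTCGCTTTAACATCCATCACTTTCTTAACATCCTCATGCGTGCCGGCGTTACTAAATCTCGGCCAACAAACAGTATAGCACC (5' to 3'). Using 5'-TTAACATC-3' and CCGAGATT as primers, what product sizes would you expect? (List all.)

69 bp, 56 bp, 38 bp

The forward primer TTAACATC matches the top strand at positions 33–40, 46–53, 64–71.
The reverse primer's reverse complement is AATCTCGG, matching at positions 94–101.
Each forward site pairs with the reverse site to give a product ending at position 101: sizes 69, 56, 38 bp.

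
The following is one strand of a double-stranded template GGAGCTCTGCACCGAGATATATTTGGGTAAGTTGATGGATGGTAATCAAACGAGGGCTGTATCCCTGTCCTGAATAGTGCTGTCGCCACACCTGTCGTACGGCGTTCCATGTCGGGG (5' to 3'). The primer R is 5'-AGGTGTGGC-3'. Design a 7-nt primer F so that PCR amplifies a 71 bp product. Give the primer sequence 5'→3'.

The reverse primer's reverse complement GCCACACCT matches the template at positions 85–93, so the product ends at position 93.
A 71 bp product then starts at position 93 − 71 + 1 = 23.
The forward primer is identical to the top strand there: TTGGGTA.

5'-TTGGGTA-3'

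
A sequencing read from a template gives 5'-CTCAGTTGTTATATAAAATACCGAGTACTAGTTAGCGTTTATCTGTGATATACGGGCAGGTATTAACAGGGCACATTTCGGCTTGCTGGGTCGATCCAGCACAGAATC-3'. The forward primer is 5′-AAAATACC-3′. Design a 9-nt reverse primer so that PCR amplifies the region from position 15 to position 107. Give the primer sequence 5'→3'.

5'-ATTCTGTGC-3'

The product's 3' end on the top strand is position 107.
The reverse primer anneals to the top strand over positions 99–107, i.e. to GCACAGAAT.
Its sequence written 5'→3' is the reverse complement: ATTCTGTGC.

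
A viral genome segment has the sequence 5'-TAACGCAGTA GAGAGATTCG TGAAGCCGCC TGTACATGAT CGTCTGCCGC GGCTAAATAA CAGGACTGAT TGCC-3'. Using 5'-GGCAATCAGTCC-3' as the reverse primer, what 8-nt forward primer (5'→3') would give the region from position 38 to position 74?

The reverse primer's reverse complement GGACTGATTGCC matches the template at positions 63–74; the product starts at position 38.
The forward primer is identical to the top strand over positions 38–45: GATCGTCT.

5'-GATCGTCT-3'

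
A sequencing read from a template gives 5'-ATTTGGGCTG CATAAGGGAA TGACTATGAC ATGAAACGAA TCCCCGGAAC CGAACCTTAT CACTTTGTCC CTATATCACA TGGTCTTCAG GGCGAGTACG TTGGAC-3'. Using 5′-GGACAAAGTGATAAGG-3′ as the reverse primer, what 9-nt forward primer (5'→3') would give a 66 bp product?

5'-GGGCTGCAT-3'

The reverse primer's reverse complement CCTTATCACTTTGTCC matches the template at positions 55–70, so the product ends at position 70.
A 66 bp product then starts at position 70 − 66 + 1 = 5.
The forward primer is identical to the top strand there: GGGCTGCAT.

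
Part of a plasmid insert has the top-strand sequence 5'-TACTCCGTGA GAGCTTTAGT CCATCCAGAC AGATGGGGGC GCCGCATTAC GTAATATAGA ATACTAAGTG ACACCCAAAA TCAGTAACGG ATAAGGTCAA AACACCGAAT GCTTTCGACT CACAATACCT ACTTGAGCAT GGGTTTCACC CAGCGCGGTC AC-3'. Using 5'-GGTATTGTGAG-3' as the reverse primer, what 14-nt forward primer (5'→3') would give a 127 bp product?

5'-CTCCGTGAGAGCTT-3'

The reverse primer's reverse complement CTCACAATACC matches the template at positions 119–129, so the product ends at position 129.
A 127 bp product then starts at position 129 − 127 + 1 = 3.
The forward primer is identical to the top strand there: CTCCGTGAGAGCTT.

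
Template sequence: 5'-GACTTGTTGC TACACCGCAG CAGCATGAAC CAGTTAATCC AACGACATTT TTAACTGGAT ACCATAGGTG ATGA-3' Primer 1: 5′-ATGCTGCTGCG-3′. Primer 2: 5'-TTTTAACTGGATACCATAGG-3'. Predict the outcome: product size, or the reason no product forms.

No product — the primers' 3' ends point away from each other.

Primer 1 (ATGCTGCTGCG) has reverse complement CGCAGCAGCAT, which matches the top strand at positions 16–26; primer 1 anneals to the top strand there with its 3' end pointing upstream toward position 16.
Primer 2 (TTTTAACTGGATACCATAGG) matches the top strand directly at positions 49–68; it anneals to the bottom strand with its 3' end pointing downstream toward position 68.
The 3' ends diverge (primer 1 extends toward position 1, primer 2 toward position 74), so the primers never converge on a shared product.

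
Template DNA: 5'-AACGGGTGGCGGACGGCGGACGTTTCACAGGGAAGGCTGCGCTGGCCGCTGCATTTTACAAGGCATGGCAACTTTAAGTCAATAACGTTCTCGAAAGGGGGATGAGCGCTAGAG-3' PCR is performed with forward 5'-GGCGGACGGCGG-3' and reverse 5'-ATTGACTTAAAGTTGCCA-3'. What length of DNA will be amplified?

Scanning the template, GGCGGACGGCGG occurs at positions 8–19; this primer anneals to the bottom strand there with its 3' end pointing downstream.
Reverse complement of the reverse primer: TGGCAACTTTAAGTCAAT. This occurs on the top strand at positions 66–83.
The product runs from position 8 to position 83, so its length is 83 − 8 + 1 = 76 bp.

76 bp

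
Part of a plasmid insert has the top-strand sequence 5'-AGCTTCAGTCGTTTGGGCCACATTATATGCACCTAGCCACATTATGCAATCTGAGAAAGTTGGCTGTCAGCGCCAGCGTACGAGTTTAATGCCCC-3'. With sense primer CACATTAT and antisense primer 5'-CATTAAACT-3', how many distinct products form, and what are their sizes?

The forward primer CACATTAT matches the top strand at positions 19–26, 38–45.
The reverse primer's reverse complement is AGTTTAATG, matching at positions 83–91.
Each forward site pairs with the reverse site to give a product ending at position 91: sizes 73, 54 bp.

Two products: 73 bp, 54 bp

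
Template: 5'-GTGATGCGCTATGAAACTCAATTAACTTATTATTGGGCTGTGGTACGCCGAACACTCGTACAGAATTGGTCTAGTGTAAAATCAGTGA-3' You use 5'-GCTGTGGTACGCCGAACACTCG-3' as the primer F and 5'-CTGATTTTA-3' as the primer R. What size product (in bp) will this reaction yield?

49 bp

The forward primer matches the template at positions 37–58.
The reverse primer's reverse complement is TAAAATCAG, which matches the template at positions 77–85.
The product runs from position 37 to position 85, so its length is 85 − 37 + 1 = 49 bp.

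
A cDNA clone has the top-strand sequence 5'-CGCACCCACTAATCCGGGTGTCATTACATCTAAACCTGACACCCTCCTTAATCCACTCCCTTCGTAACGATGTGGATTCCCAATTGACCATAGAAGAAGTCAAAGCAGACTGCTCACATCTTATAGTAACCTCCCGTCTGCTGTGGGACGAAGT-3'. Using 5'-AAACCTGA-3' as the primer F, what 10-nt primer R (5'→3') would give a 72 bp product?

5'-TTGACTTCTT-3'

The forward primer binds at positions 32–39, so a 72 bp product ends at position 32 + 72 − 1 = 103.
The reverse primer anneals to the top strand over positions 94–103, i.e. to AAGAAGTCAA.
Its sequence written 5'→3' is the reverse complement: TTGACTTCTT.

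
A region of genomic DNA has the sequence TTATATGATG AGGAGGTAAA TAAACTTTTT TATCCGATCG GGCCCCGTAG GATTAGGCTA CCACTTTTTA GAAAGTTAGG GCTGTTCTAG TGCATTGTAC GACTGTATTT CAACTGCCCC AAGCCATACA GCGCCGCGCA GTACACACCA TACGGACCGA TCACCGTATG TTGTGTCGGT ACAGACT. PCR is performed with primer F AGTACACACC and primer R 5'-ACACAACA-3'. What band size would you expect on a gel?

37 bp

Forward primer AGTACACACC is found on the top strand at positions 140–149.
Reverse complement of the reverse primer: TGTTGTGT. This occurs on the top strand at positions 169–176.
The product runs from position 140 to position 176, so its length is 176 − 140 + 1 = 37 bp.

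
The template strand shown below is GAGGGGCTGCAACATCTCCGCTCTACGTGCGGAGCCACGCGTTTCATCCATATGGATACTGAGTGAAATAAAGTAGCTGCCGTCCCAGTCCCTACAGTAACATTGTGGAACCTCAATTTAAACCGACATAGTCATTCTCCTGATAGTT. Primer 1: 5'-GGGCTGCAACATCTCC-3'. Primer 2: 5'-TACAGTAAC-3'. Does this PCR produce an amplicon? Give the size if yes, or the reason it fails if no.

Primer 1 (GGGCTGCAACATCTCC) matches the top strand at positions 4–19 (3' end points downstream).
Primer 2 (TACAGTAAC) also matches the top strand directly, at positions 93–101 — its reverse complement GTTACTGTA is not present.
Both primers anneal to the bottom strand with 3' ends pointing the same way, so neither can prime synthesis back toward the other.

No product — both primers anneal to the same strand and extend in the same direction.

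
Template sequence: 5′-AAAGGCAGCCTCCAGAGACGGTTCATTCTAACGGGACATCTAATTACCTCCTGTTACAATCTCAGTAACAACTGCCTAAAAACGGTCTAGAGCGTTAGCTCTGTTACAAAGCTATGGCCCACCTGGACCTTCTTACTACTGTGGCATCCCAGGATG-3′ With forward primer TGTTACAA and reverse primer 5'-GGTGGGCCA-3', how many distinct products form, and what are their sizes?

The forward primer TGTTACAA matches the top strand at positions 52–59, 102–109.
The reverse primer's reverse complement is TGGCCCACC, matching at positions 115–123.
Each forward site pairs with the reverse site to give a product ending at position 123: sizes 72, 22 bp.

Two products: 72 bp, 22 bp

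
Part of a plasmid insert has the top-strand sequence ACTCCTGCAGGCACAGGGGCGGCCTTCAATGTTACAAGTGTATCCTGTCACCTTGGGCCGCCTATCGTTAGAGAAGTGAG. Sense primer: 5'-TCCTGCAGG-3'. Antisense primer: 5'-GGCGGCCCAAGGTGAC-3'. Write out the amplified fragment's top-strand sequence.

5'-TCCTGCAGGCACAGGGGCGGCCTTCAATGTTACAAGTGTATCCTGTCACCTTGGGCCGCC-3'

Scanning the template, TCCTGCAGG occurs at positions 3–11; this primer anneals to the bottom strand there with its 3' end pointing downstream.
Reverse complement of the reverse primer: GTCACCTTGGGCCGCC. This occurs on the top strand at positions 47–62.
The product is the template from position 3 through 62 (60 bp).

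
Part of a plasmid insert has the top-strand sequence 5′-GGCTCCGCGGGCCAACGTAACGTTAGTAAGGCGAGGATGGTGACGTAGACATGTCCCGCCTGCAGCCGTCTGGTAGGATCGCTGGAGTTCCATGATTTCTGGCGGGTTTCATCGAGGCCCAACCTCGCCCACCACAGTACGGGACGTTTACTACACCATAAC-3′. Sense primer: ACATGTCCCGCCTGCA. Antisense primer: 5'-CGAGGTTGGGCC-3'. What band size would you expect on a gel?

The forward primer matches the template at positions 49–64.
Reverse complement of the reverse primer: GGCCCAACCTCG. This occurs on the top strand at positions 116–127.
The product runs from position 49 to position 127, so its length is 127 − 49 + 1 = 79 bp.

79 bp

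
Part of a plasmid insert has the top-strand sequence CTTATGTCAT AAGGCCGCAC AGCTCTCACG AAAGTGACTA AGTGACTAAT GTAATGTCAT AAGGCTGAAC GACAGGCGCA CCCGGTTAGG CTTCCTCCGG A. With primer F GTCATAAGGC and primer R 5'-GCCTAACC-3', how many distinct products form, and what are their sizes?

Two products: 86 bp, 36 bp

The forward primer GTCATAAGGC matches the top strand at positions 6–15, 56–65.
The reverse primer's reverse complement is GGTTAGGC, matching at positions 84–91.
Each forward site pairs with the reverse site to give a product ending at position 91: sizes 86, 36 bp.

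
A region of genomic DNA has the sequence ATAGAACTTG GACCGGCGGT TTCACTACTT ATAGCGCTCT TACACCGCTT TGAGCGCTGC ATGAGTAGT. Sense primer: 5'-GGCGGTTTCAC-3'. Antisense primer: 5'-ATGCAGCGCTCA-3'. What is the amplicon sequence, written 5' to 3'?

5'-GGCGGTTTCACTACTTATAGCGCTCTTACACCGCTTTGAGCGCTGCAT-3'

The forward primer matches the template at positions 15–25.
Reverse complement of the reverse primer: TGAGCGCTGCAT. This occurs on the top strand at positions 51–62.
The product is the template from position 15 through 62 (48 bp).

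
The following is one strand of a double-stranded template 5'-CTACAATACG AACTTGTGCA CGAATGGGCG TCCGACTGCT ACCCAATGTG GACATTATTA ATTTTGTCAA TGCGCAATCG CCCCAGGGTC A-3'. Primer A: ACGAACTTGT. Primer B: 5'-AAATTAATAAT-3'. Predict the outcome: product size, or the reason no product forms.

Yes — a 57 bp product.

Primer A (ACGAACTTGT) matches the top strand at positions 8–17; it acts as a forward primer.
Primer B's reverse complement is ATTATTAATTT, matching the top strand at positions 54–64; it acts as a reverse primer.
The 3' ends face each other across positions 8–64, giving a 57 bp product.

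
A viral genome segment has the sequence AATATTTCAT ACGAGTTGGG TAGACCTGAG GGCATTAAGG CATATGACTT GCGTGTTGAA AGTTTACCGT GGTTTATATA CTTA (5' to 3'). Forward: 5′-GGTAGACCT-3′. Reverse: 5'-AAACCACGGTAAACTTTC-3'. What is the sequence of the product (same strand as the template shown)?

Scanning the template, GGTAGACCT occurs at positions 19–27; this primer anneals to the bottom strand there with its 3' end pointing downstream.
The reverse primer's reverse complement is GAAAGTTTACCGTGGTTT, which matches the template at positions 58–75.
The product is the template from position 19 through 75 (57 bp).

5'-GGTAGACCTGAGGGCATTAAGGCATATGACTTGCGTGTTGAAAGTTTACCGTGGTTT-3'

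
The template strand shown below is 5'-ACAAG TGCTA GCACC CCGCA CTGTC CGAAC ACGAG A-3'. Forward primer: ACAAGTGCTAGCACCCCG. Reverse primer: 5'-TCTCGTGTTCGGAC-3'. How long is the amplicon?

The forward primer matches the template at positions 1–18.
The reverse primer's reverse complement is GTCCGAACACGAGA, which matches the template at positions 23–36.
Product length = (reverse-primer end) − (forward-primer start) + 1 = 36 − 1 + 1 = 36 bp.

36 bp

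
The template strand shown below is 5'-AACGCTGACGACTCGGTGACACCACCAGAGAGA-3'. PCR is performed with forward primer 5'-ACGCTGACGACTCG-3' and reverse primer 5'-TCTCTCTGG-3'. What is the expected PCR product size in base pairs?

32 bp

Forward primer ACGCTGACGACTCG is found on the top strand at positions 2–15.
Reverse complement of the reverse primer: CCAGAGAGA. This occurs on the top strand at positions 25–33.
Product length = (reverse-primer end) − (forward-primer start) + 1 = 33 − 2 + 1 = 32 bp.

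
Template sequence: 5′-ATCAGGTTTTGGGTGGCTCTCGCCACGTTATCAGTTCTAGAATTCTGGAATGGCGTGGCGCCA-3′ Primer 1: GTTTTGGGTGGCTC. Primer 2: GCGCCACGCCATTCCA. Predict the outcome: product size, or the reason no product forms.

Yes — a 56 bp product.

Primer 1 (GTTTTGGGTGGCTC) matches the top strand at positions 6–19; it acts as a forward primer.
Primer 2's reverse complement is TGGAATGGCGTGGCGC, matching the top strand at positions 46–61; it acts as a reverse primer.
The 3' ends face each other across positions 6–61, giving a 56 bp product.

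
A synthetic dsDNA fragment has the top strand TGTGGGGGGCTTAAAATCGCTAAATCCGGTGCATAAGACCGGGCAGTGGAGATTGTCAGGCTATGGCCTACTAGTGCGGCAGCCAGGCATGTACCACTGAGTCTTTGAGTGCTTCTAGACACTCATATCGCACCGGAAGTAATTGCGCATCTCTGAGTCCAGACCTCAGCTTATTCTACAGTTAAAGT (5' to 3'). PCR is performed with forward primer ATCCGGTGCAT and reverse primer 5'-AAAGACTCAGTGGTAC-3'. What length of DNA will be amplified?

Forward primer ATCCGGTGCAT is found on the top strand at positions 24–34.
The reverse primer's reverse complement is GTACCACTGAGTCTTT, which matches the template at positions 91–106.
Product length = (reverse-primer end) − (forward-primer start) + 1 = 106 − 24 + 1 = 83 bp.

83 bp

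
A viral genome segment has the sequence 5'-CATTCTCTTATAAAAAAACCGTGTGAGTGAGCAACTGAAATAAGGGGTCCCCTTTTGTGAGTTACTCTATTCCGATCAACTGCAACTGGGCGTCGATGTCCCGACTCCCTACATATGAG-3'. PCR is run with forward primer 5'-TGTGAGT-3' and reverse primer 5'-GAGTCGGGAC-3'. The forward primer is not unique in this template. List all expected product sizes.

The forward primer TGTGAGT matches the top strand at positions 22–28, 56–62.
The reverse primer's reverse complement is GTCCCGACTC, matching at positions 98–107.
Each forward site pairs with the reverse site to give a product ending at position 107: sizes 86, 52 bp.

86 bp, 52 bp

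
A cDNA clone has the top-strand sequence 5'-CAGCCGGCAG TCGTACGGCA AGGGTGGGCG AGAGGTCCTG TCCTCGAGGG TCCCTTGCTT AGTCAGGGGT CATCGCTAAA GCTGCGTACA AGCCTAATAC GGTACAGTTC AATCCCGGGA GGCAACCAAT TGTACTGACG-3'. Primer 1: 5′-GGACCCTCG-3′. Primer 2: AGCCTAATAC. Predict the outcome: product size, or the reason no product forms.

No product — the primers' 3' ends point away from each other.

Primer 1 (GGACCCTCG) has reverse complement CGAGGGTCC, which matches the top strand at positions 45–53; primer 1 anneals to the top strand there with its 3' end pointing upstream toward position 45.
Primer 2 (AGCCTAATAC) matches the top strand directly at positions 91–100; it anneals to the bottom strand with its 3' end pointing downstream toward position 100.
The 3' ends diverge (primer 1 extends toward position 1, primer 2 toward position 140), so the primers never converge on a shared product.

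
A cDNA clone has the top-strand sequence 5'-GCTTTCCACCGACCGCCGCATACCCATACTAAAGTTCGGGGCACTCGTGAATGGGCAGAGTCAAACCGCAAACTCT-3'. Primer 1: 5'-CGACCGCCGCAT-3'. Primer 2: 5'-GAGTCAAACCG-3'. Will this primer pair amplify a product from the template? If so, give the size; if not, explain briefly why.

No product — both primers anneal to the same strand and extend in the same direction.

Primer 1 (CGACCGCCGCAT) matches the top strand at positions 10–21 (3' end points downstream).
Primer 2 (GAGTCAAACCG) also matches the top strand directly, at positions 58–68 — its reverse complement CGGTTTGACTC is not present.
Both primers anneal to the bottom strand with 3' ends pointing the same way, so neither can prime synthesis back toward the other.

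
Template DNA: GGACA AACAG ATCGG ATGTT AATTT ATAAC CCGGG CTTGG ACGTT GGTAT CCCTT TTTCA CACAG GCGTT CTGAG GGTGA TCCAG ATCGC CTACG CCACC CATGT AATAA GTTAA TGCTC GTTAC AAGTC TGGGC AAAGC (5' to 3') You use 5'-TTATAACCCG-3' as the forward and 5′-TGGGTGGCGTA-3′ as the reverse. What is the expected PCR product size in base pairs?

79 bp

The forward primer matches the template at positions 24–33.
The reverse primer's reverse complement is TACGCCACCCA, which matches the template at positions 92–102.
The product runs from position 24 to position 102, so its length is 102 − 24 + 1 = 79 bp.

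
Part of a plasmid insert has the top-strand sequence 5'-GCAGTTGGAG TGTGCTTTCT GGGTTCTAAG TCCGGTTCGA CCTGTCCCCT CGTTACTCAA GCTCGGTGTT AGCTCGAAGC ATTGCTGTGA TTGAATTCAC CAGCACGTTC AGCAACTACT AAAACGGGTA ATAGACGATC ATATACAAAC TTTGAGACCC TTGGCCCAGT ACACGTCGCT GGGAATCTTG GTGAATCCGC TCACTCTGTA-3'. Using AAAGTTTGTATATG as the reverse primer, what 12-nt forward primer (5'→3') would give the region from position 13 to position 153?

5'-TGCTTTCTGGGT-3'

The reverse primer's reverse complement CATATACAAACTTT matches the template at positions 140–153; the product starts at position 13.
The forward primer is identical to the top strand over positions 13–24: TGCTTTCTGGGT.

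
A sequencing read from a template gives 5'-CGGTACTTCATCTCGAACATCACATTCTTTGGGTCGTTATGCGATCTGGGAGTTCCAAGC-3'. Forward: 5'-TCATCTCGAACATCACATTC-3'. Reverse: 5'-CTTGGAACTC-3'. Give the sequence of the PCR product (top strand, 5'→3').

5'-TCATCTCGAACATCACATTCTTTGGGTCGTTATGCGATCTGGGAGTTCCAAG-3'

Scanning the template, TCATCTCGAACATCACATTC occurs at positions 8–27; this primer anneals to the bottom strand there with its 3' end pointing downstream.
Reverse complement of the reverse primer: GAGTTCCAAG. This occurs on the top strand at positions 50–59.
The product is the template from position 8 through 59 (52 bp).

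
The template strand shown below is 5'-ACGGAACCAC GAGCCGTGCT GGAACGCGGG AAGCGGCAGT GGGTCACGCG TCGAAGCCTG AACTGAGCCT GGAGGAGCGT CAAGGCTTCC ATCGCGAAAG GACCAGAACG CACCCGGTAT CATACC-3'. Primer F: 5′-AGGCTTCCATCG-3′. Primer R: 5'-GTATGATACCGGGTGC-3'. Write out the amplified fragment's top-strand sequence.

5'-AGGCTTCCATCGCGAAAGGACCAGAACGCACCCGGTATCATAC-3'

The forward primer matches the template at positions 83–94.
Reverse complement of the reverse primer: GCACCCGGTATCATAC. This occurs on the top strand at positions 110–125.
The product is the template from position 83 through 125 (43 bp).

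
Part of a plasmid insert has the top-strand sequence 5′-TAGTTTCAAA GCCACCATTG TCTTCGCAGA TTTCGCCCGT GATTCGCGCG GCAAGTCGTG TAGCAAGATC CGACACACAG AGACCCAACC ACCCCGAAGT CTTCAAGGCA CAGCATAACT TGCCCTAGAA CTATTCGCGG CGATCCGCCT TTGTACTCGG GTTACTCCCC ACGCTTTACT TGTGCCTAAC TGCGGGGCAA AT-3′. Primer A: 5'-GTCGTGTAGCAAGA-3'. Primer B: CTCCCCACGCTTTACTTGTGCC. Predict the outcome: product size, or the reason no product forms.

No product — both primers anneal to the same strand and extend in the same direction.

Primer A (GTCGTGTAGCAAGA) matches the top strand at positions 55–68 (3' end points downstream).
Primer B (CTCCCCACGCTTTACTTGTGCC) also matches the top strand directly, at positions 165–186 — its reverse complement GGCACAAGTAAAGCGTGGGGAG is not present.
Both primers anneal to the bottom strand with 3' ends pointing the same way, so neither can prime synthesis back toward the other.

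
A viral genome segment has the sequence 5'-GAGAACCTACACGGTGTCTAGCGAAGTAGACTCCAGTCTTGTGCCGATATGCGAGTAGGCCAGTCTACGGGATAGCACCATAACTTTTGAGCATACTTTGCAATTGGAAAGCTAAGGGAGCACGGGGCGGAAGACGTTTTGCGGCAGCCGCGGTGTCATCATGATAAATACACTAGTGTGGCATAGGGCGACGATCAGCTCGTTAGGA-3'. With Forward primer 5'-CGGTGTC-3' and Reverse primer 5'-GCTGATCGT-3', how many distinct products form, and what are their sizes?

The forward primer CGGTGTC matches the top strand at positions 12–18, 151–157.
The reverse primer's reverse complement is ACGATCAGC, matching at positions 191–199.
Each forward site pairs with the reverse site to give a product ending at position 199: sizes 188, 49 bp.

Two products: 188 bp, 49 bp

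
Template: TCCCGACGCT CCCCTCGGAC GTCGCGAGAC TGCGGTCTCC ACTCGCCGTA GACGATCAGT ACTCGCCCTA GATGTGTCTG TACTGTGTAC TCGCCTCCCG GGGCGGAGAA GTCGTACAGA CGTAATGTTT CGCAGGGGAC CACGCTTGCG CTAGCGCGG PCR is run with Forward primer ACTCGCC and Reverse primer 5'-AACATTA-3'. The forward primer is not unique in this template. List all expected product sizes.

The forward primer ACTCGCC matches the top strand at positions 41–47, 61–67, 89–95.
The reverse primer's reverse complement is TAATGTT, matching at positions 123–129.
Each forward site pairs with the reverse site to give a product ending at position 129: sizes 89, 69, 41 bp.

89 bp, 69 bp, 41 bp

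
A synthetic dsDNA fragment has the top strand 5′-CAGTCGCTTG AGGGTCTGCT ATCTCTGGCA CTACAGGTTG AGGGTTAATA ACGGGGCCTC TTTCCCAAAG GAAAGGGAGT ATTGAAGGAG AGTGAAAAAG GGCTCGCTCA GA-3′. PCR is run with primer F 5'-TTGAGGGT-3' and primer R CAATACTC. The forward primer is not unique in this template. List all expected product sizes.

The forward primer TTGAGGGT matches the top strand at positions 8–15, 38–45.
The reverse primer's reverse complement is GAGTATTG, matching at positions 77–84.
Each forward site pairs with the reverse site to give a product ending at position 84: sizes 77, 47 bp.

77 bp, 47 bp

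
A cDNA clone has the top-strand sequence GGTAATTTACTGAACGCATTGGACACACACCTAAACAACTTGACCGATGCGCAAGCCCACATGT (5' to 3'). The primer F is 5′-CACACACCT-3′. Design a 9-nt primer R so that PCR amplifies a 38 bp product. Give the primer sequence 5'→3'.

5'-TGTGGGCTT-3'

The forward primer binds at positions 24–32, so a 38 bp product ends at position 24 + 38 − 1 = 61.
The reverse primer anneals to the top strand over positions 53–61, i.e. to AAGCCCACA.
Its sequence written 5'→3' is the reverse complement: TGTGGGCTT.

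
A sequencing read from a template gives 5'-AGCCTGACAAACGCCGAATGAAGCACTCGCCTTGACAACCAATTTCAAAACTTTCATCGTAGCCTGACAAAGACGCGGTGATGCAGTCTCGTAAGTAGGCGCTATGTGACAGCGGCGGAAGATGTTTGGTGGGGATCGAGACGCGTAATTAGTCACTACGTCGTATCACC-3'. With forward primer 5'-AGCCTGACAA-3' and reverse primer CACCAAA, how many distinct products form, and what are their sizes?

Two products: 131 bp, 71 bp

The forward primer AGCCTGACAA matches the top strand at positions 1–10, 61–70.
The reverse primer's reverse complement is TTTGGTG, matching at positions 125–131.
Each forward site pairs with the reverse site to give a product ending at position 131: sizes 131, 71 bp.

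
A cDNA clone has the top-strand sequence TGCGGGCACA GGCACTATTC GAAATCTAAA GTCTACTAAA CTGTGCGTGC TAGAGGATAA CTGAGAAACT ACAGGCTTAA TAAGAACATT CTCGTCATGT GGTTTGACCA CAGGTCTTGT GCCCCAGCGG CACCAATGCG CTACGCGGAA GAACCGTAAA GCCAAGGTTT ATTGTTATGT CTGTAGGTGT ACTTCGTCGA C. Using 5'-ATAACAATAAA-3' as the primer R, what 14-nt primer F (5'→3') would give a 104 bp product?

The reverse primer's reverse complement TTTATTGTTAT matches the template at positions 168–178, so the product ends at position 178.
A 104 bp product then starts at position 178 − 104 + 1 = 75.
The forward primer is identical to the top strand there: GCTTAATAAGAACA.

5'-GCTTAATAAGAACA-3'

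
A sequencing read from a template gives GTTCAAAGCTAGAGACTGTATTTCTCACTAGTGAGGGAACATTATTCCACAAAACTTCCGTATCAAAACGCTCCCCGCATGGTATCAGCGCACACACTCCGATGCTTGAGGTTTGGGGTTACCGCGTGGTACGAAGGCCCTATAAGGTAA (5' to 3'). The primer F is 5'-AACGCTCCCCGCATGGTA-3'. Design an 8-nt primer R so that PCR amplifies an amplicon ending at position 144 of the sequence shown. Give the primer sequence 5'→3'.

5'-TATAGGGC-3'

The forward primer binds at positions 67–84; the product's 3' end on the top strand is position 144.
The reverse primer anneals to the top strand over positions 137–144, i.e. to GCCCTATA.
Its sequence written 5'→3' is the reverse complement: TATAGGGC.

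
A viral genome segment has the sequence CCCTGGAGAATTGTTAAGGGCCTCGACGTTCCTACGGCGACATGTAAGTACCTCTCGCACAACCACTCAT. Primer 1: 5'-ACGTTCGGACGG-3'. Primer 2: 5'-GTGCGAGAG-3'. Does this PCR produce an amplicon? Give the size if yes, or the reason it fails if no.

No product — primer 1 has no binding site in the template.

Primer 1 (ACGTTCGGACGG) does not match the top strand, and its reverse complement CCGTCCGAACGT does not match either.
With no annealing site for primer 1, no amplification occurs.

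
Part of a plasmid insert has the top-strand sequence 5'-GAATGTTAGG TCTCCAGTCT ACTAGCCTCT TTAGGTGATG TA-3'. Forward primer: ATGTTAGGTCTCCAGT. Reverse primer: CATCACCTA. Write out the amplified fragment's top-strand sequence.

Forward primer ATGTTAGGTCTCCAGT is found on the top strand at positions 3–18.
Reverse complement of the reverse primer: TAGGTGATG. This occurs on the top strand at positions 32–40.
The product is the template from position 3 through 40 (38 bp).

5'-ATGTTAGGTCTCCAGTCTACTAGCCTCTTTAGGTGATG-3'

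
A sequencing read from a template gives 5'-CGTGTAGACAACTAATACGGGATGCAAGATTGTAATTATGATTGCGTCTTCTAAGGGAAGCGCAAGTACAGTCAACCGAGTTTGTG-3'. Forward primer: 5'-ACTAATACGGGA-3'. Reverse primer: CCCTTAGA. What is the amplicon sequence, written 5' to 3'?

5'-ACTAATACGGGATGCAAGATTGTAATTATGATTGCGTCTTCTAAGGG-3'

The forward primer matches the template at positions 11–22.
The reverse primer's reverse complement is TCTAAGGG, which matches the template at positions 50–57.
The product is the template from position 11 through 57 (47 bp).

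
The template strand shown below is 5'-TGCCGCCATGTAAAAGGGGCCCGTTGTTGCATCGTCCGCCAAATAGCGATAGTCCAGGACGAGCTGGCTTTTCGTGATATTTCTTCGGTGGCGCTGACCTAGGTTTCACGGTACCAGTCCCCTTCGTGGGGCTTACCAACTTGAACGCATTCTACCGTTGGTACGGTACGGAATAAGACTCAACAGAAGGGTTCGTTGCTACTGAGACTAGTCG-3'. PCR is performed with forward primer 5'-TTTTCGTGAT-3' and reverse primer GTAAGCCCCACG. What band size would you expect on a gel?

68 bp

Scanning the template, TTTTCGTGAT occurs at positions 69–78; this primer anneals to the bottom strand there with its 3' end pointing downstream.
Reverse complement of the reverse primer: CGTGGGGCTTAC. This occurs on the top strand at positions 125–136.
Amplicon spans positions 69–136: 68 bp.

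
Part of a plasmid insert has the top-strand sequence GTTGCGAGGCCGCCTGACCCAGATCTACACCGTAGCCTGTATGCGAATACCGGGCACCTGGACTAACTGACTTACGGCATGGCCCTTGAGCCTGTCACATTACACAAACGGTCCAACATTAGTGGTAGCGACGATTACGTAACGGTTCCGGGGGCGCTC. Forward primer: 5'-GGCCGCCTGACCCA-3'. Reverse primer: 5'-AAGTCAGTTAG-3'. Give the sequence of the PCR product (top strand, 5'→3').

Scanning the template, GGCCGCCTGACCCA occurs at positions 8–21; this primer anneals to the bottom strand there with its 3' end pointing downstream.
Reverse complement of the reverse primer: CTAACTGACTT. This occurs on the top strand at positions 63–73.
The product is the template from position 8 through 73 (66 bp).

5'-GGCCGCCTGACCCAGATCTACACCGTAGCCTGTATGCGAATACCGGGCACCTGGACTAACTGACTT-3'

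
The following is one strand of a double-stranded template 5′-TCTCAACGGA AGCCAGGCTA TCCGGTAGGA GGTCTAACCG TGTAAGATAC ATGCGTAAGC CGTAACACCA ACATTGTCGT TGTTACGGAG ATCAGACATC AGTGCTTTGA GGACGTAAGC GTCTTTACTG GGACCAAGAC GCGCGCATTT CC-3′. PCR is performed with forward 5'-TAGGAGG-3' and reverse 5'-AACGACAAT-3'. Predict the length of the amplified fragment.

56 bp

The forward primer matches the template at positions 26–32.
Taking the reverse complement of AACGACAAT gives ATTGTCGTT, found at positions 73–81 on the template; the primer anneals here to the top strand with its 3' end pointing upstream.
Product length = (reverse-primer end) − (forward-primer start) + 1 = 81 − 26 + 1 = 56 bp.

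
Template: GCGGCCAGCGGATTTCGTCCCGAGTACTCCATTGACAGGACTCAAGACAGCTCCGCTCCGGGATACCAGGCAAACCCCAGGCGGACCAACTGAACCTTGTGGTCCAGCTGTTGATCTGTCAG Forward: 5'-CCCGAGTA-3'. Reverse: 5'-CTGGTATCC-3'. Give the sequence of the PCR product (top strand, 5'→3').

5'-CCCGAGTACTCCATTGACAGGACTCAAGACAGCTCCGCTCCGGGATACCAG-3'

Scanning the template, CCCGAGTA occurs at positions 19–26; this primer anneals to the bottom strand there with its 3' end pointing downstream.
The reverse primer's reverse complement is GGATACCAG, which matches the template at positions 61–69.
The product is the template from position 19 through 69 (51 bp).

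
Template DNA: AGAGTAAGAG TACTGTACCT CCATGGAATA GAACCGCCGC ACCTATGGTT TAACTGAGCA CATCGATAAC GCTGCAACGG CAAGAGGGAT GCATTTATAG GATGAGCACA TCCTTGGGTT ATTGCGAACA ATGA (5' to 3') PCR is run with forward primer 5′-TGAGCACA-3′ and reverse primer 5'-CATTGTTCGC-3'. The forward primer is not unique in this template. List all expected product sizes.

79 bp, 31 bp

The forward primer TGAGCACA matches the top strand at positions 55–62, 103–110.
The reverse primer's reverse complement is GCGAACAATG, matching at positions 124–133.
Each forward site pairs with the reverse site to give a product ending at position 133: sizes 79, 31 bp.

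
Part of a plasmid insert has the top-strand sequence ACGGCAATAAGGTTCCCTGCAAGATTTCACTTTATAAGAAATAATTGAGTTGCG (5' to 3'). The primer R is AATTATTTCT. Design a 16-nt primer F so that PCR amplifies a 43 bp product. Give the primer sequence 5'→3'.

5'-GCAATAAGGTTCCCTG-3'

The reverse primer's reverse complement AGAAATAATT matches the template at positions 37–46, so the product ends at position 46.
A 43 bp product then starts at position 46 − 43 + 1 = 4.
The forward primer is identical to the top strand there: GCAATAAGGTTCCCTG.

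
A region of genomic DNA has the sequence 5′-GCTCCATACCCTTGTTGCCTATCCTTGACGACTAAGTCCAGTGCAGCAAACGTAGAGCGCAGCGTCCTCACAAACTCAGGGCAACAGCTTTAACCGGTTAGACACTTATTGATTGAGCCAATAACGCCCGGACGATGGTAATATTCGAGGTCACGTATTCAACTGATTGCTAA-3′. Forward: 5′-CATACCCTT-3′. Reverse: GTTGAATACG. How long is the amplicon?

The forward primer matches the template at positions 5–13.
The reverse primer's reverse complement is CGTATTCAAC, which matches the template at positions 154–163.
Amplicon spans positions 5–163: 159 bp.

159 bp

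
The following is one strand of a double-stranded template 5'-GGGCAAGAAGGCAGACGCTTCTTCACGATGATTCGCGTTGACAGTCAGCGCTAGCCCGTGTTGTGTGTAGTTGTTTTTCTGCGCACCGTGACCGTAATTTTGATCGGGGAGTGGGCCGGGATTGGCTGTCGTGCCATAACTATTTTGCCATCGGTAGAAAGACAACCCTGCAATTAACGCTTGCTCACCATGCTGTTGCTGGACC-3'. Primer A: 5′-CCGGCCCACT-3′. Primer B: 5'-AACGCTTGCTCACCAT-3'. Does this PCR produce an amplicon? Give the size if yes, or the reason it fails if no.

No product — the primers' 3' ends point away from each other.

Primer A (CCGGCCCACT) has reverse complement AGTGGGCCGG, which matches the top strand at positions 110–119; primer A anneals to the top strand there with its 3' end pointing upstream toward position 110.
Primer B (AACGCTTGCTCACCAT) matches the top strand directly at positions 176–191; it anneals to the bottom strand with its 3' end pointing downstream toward position 191.
The 3' ends diverge (primer A extends toward position 1, primer B toward position 205), so the primers never converge on a shared product.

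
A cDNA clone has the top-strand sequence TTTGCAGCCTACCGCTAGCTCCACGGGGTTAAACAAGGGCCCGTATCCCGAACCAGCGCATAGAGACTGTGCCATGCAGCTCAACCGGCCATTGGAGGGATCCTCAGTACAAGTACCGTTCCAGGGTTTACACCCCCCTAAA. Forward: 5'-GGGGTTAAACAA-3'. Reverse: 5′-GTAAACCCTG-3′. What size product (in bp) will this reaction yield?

107 bp

Forward primer GGGGTTAAACAA is found on the top strand at positions 25–36.
Reverse complement of the reverse primer: CAGGGTTTAC. This occurs on the top strand at positions 122–131.
Product length = (reverse-primer end) − (forward-primer start) + 1 = 131 − 25 + 1 = 107 bp.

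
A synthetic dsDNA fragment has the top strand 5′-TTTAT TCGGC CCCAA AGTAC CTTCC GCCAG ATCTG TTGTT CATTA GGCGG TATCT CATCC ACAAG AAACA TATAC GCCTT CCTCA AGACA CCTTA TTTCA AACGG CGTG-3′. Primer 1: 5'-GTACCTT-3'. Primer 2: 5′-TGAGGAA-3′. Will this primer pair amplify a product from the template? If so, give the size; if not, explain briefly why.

Primer 1 (GTACCTT) matches the top strand at positions 17–23; it acts as a forward primer.
Primer 2's reverse complement is TTCCTCA, matching the top strand at positions 79–85; it acts as a reverse primer.
The 3' ends face each other across positions 17–85, giving a 69 bp product.

Yes — a 69 bp product.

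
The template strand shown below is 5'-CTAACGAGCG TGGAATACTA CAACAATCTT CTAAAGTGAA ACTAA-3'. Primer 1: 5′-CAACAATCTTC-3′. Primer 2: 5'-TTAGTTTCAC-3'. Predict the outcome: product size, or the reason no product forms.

Yes — a 25 bp product.

Primer 1 (CAACAATCTTC) matches the top strand at positions 21–31; it acts as a forward primer.
Primer 2's reverse complement is GTGAAACTAA, matching the top strand at positions 36–45; it acts as a reverse primer.
The 3' ends face each other across positions 21–45, giving a 25 bp product.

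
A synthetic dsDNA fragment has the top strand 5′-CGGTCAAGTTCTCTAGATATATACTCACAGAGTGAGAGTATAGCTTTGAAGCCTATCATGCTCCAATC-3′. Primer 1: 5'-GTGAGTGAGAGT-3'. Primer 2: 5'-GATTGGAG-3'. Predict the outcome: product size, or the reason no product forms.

No product — primer 1 has no binding site in the template.

Primer 1 (GTGAGTGAGAGT) does not match the top strand, and its reverse complement ACTCTCACTCAC does not match either.
With no annealing site for primer 1, no amplification occurs.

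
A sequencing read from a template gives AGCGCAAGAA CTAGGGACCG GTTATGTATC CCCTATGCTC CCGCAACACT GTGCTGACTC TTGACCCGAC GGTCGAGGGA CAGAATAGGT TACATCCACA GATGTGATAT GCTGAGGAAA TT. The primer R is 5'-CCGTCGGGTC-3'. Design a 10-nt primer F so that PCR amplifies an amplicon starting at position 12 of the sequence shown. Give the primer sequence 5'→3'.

5'-TAGGGACCGG-3'

The reverse primer's reverse complement GACCCGACGG matches the template at positions 63–72; the product starts at position 12.
The forward primer is identical to the top strand over positions 12–21: TAGGGACCGG.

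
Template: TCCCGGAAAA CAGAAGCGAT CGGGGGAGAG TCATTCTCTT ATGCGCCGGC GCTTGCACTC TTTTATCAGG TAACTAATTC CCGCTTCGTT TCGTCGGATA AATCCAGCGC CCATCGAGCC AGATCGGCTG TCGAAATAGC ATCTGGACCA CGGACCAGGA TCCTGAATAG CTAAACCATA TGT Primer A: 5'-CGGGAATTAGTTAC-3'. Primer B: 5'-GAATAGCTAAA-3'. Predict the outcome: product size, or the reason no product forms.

No product — the primers' 3' ends point away from each other.

Primer A (CGGGAATTAGTTAC) has reverse complement GTAACTAATTCCCG, which matches the top strand at positions 70–83; primer A anneals to the top strand there with its 3' end pointing upstream toward position 70.
Primer B (GAATAGCTAAA) matches the top strand directly at positions 165–175; it anneals to the bottom strand with its 3' end pointing downstream toward position 175.
The 3' ends diverge (primer A extends toward position 1, primer B toward position 183), so the primers never converge on a shared product.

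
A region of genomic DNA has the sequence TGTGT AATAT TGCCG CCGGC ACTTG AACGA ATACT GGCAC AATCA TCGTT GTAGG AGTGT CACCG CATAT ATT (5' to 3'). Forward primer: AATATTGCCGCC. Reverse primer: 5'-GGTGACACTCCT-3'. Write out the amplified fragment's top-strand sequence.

The forward primer matches the template at positions 6–17.
Taking the reverse complement of GGTGACACTCCT gives AGGAGTGTCACC, found at positions 53–64 on the template; the primer anneals here to the top strand with its 3' end pointing upstream.
The product is the template from position 6 through 64 (59 bp).

5'-AATATTGCCGCCGGCACTTGAACGAATACTGGCACAATCATCGTTGTAGGAGTGTCACC-3'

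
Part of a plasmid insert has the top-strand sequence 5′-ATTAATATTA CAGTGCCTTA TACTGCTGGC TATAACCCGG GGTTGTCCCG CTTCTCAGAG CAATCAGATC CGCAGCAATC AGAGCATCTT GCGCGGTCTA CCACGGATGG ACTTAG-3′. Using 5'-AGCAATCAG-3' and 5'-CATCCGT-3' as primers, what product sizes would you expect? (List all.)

The forward primer AGCAATCAG matches the top strand at positions 59–67, 74–82.
The reverse primer's reverse complement is ACGGATG, matching at positions 103–109.
Each forward site pairs with the reverse site to give a product ending at position 109: sizes 51, 36 bp.

51 bp, 36 bp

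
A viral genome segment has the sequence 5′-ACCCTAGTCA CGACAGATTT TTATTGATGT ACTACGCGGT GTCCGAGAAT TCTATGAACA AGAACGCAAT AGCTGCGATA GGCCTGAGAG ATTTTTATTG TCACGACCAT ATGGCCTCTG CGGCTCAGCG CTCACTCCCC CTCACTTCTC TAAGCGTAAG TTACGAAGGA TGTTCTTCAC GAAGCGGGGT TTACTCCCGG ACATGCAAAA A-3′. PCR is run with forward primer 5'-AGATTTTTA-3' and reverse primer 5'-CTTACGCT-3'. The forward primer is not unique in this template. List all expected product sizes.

146 bp, 72 bp

The forward primer AGATTTTTA matches the top strand at positions 15–23, 89–97.
The reverse primer's reverse complement is AGCGTAAG, matching at positions 153–160.
Each forward site pairs with the reverse site to give a product ending at position 160: sizes 146, 72 bp.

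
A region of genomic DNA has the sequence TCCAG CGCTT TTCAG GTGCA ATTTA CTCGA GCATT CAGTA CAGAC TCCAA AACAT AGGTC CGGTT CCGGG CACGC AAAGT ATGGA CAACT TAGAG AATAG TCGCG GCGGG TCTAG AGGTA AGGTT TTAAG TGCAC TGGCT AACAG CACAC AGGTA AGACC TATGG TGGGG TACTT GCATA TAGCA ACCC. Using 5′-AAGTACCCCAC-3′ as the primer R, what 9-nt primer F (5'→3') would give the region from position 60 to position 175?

The reverse primer's reverse complement GTGGGGTACTT matches the template at positions 165–175; the product starts at position 60.
The forward primer is identical to the top strand over positions 60–68: CCGGTTCCG.

5'-CCGGTTCCG-3'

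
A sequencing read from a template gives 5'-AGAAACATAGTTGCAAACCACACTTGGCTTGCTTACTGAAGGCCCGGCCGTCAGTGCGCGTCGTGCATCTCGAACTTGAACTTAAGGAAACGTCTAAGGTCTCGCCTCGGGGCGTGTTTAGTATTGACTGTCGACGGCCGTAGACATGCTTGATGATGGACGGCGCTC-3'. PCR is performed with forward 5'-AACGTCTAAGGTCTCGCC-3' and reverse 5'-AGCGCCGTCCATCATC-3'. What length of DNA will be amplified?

The forward primer matches the template at positions 89–106.
The reverse primer's reverse complement is GATGATGGACGGCGCT, which matches the template at positions 152–167.
Amplicon spans positions 89–167: 79 bp.

79 bp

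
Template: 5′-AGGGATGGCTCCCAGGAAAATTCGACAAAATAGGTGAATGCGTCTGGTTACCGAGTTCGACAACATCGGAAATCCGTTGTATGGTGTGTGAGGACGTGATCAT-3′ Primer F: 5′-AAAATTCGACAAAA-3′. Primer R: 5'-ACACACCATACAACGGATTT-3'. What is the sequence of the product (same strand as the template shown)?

Scanning the template, AAAATTCGACAAAA occurs at positions 17–30; this primer anneals to the bottom strand there with its 3' end pointing downstream.
Reverse complement of the reverse primer: AAATCCGTTGTATGGTGTGT. This occurs on the top strand at positions 70–89.
The product is the template from position 17 through 89 (73 bp).

5'-AAAATTCGACAAAATAGGTGAATGCGTCTGGTTACCGAGTTCGACAACATCGGAAATCCGTTGTATGGTGTGT-3'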